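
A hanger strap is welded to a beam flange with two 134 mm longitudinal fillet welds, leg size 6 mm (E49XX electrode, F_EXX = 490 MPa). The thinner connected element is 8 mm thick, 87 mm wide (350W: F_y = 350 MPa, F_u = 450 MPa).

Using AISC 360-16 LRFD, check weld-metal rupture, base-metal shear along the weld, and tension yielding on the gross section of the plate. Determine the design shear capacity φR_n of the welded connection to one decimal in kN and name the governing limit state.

219.2 kN (gross-section yield governs)

Weld metal: throat = 0.707×6 = 4.242 mm, L = 2×134 = 268 mm. φR_n = 0.75 × 0.6 × 490 × 4.242 × 268 = 250.7 kN.
Base metal shear (8 mm plate): yield φR_n = 1.0×0.6×350×8×268 = 450.2 kN; rupture φR_n = 0.75×0.6×450×8×268 = 434.2 kN; take 434.2 kN (rupture).
Tension yield (gross): A_g = 87×8 = 696 mm². φR_n = 0.90 × 350 × 696 = 219.2 kN.
Governing: min(250.7, 434.2, 219.2) = 219.2 kN → gross-section yield.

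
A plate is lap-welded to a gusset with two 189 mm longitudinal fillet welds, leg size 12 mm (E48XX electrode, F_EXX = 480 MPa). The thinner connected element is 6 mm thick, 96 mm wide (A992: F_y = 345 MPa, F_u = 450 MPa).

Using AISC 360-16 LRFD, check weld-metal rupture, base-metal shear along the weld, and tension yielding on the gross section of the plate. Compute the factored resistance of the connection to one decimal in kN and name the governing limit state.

178.8 kN (gross-section yield governs)

Weld metal: throat = 0.707×12 = 8.484 mm, L = 2×189 = 378 mm. φR_n = 0.75 × 0.6 × 480 × 8.484 × 378 = 692.7 kN.
Base metal shear (6 mm plate): yield φR_n = 1.0×0.6×345×6×378 = 469.5 kN; rupture φR_n = 0.75×0.6×450×6×378 = 459.3 kN; take 459.3 kN (rupture).
Tension yield (gross): A_g = 96×6 = 576 mm². φR_n = 0.90 × 345 × 576 = 178.8 kN.
Governing: min(692.7, 459.3, 178.8) = 178.8 kN → gross-section yield.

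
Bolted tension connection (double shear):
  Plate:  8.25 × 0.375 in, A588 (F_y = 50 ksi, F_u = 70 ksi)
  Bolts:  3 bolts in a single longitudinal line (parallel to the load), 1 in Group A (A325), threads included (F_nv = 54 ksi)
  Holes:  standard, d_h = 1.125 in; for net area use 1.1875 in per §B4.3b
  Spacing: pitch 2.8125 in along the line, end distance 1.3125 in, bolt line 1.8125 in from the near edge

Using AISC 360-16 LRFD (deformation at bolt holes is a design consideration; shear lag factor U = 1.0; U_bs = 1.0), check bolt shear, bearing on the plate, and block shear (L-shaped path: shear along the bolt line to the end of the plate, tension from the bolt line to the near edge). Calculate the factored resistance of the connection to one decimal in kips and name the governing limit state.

70.9 kips (block shear governs)

Bolt shear: A_b = π(1)²/4 = 0.7854 in². φR_n = 0.75 × 54 × 0.7854 × 3 × 2 = 190.9 kips.
Bearing (0.375 in plate, F_u = 70 ksi): end bolts L_c = 1.3125 − 1.125/2 = 0.75, R_n = min(1.2×0.75×0.375×70, 2.4×1×0.375×70) = 23.625 kips/bolt; interior L_c = 2.8125 − 1.125 = 1.6875, R_n = 53.156 kips/bolt. φR_n = 0.75 × (1×23.625 + 2×53.156) = 97.5 kips.
Block shear: shear path 1×[1.3125+2×2.8125] = 1×6.9375 in, A_gv = 2.6016, A_nv = 1×(6.9375 − 2.5×1.1875)×0.375 = 1.4883 in²; tension to near edge: (1.8125 − 0.5×1.1875)×0.375 = 0.45703 in². R_n = min(0.6×70×1.4883, 0.6×50×2.6016) + 1.0×70×0.45703 = min(62.509, 78.048) + 31.992 = 94.501 kips. φR_n = 0.75 × 94.501 = 70.9 kips.
Governing: min(190.9, 97.5, 70.9) = 70.9 kips → block shear.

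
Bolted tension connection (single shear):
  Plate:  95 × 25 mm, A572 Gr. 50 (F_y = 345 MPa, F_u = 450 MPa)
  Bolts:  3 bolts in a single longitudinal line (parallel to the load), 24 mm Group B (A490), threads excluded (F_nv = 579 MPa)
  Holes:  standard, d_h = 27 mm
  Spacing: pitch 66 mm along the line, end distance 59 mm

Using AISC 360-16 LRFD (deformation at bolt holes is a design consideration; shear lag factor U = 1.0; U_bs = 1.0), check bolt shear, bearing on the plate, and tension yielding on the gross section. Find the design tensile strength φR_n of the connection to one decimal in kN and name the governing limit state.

589.4 kN (bolt shear governs)

Bolt shear: A_b = π(24)²/4 = 452.39 mm². φR_n = 0.75 × 579 × 452.39 × 3 × 1 = 589.4 kN.
Bearing (25 mm plate, F_u = 450 MPa): end bolts L_c = 59 − 27/2 = 45.5, R_n = min(1.2×45.5×25×450, 2.4×24×25×450) = 614.25 kN/bolt; interior L_c = 66 − 27 = 39, R_n = 526.5 kN/bolt. φR_n = 0.75 × (1×614.25 + 2×526.5) = 1250.4 kN.
Tension yield (gross): A_g = 95×25 = 2375 mm². φR_n = 0.90 × 345 × 2375 = 737.4 kN.
Governing: min(589.4, 1250.4, 737.4) = 589.4 kN → bolt shear.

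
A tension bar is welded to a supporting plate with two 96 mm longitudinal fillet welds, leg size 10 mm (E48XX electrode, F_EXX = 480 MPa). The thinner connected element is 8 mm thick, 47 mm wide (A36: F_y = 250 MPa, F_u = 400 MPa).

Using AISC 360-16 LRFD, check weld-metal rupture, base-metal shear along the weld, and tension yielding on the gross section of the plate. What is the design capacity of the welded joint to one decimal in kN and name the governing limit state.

84.6 kN (gross-section yield governs)

Weld metal: throat = 0.707×10 = 7.07 mm, L = 2×96 = 192 mm. φR_n = 0.75 × 0.6 × 480 × 7.07 × 192 = 293.2 kN.
Base metal shear (8 mm plate): yield φR_n = 1.0×0.6×250×8×192 = 230.4 kN; rupture φR_n = 0.75×0.6×400×8×192 = 276.5 kN; take 230.4 kN (yield).
Tension yield (gross): A_g = 47×8 = 376 mm². φR_n = 0.90 × 250 × 376 = 84.6 kN.
Governing: min(293.2, 230.4, 84.6) = 84.6 kN → gross-section yield.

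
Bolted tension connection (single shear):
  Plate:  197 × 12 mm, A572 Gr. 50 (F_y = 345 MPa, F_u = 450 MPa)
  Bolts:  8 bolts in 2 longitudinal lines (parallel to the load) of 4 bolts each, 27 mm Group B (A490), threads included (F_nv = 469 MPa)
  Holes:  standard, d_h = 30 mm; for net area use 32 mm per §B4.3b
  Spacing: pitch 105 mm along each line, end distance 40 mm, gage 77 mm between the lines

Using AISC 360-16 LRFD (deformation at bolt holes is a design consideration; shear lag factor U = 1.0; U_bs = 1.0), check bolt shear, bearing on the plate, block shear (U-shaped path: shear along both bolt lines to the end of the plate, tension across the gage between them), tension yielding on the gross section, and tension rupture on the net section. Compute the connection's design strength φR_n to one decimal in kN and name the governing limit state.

Bolt shear: A_b = π(27)²/4 = 572.56 mm². φR_n = 0.75 × 469 × 572.56 × 8 × 1 = 1611.2 kN.
Bearing (12 mm plate, F_u = 450 MPa): end bolts L_c = 40 − 30/2 = 25, R_n = min(1.2×25×12×450, 2.4×27×12×450) = 162 kN/bolt; interior L_c = 105 − 30 = 75, R_n = 349.92 kN/bolt. φR_n = 0.75 × (2×162 + 6×349.92) = 1817.6 kN.
Block shear: shear path 2×[40+3×105] = 2×355 mm, A_gv = 8520, A_nv = 2×(355 − 3.5×32)×12 = 5832 mm²; tension across gage: (77 − 1×32)×12 = 540 mm². R_n = min(0.6×450×5832, 0.6×345×8520) + 1.0×450×540 = min(1574.6, 1763.6) + 243 = 1817.6 kN. φR_n = 0.75 × 1817.6 = 1363.2 kN.
Tension yield (gross): A_g = 197×12 = 2364 mm². φR_n = 0.90 × 345 × 2364 = 734.0 kN.
Tension rupture (net): A_n = (197 − 2×32)×12 = 1596 mm² (U = 1.0, A_e = A_n). φR_n = 0.75 × 450 × 1596 = 538.7 kN.
Governing: min(1611.2, 1817.6, 1363.2, 734.0, 538.7) = 538.7 kN → net-section rupture.

538.7 kN (net-section rupture governs)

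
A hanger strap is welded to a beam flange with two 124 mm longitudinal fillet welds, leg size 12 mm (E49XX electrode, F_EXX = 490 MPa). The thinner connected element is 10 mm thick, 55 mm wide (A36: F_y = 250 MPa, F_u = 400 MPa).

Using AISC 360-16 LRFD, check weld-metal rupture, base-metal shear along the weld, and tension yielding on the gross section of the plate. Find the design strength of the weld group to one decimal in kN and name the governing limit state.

123.8 kN (gross-section yield governs)

Weld metal: throat = 0.707×12 = 8.484 mm, L = 2×124 = 248 mm. φR_n = 0.75 × 0.6 × 490 × 8.484 × 248 = 463.9 kN.
Base metal shear (10 mm plate): yield φR_n = 1.0×0.6×250×10×248 = 372.0 kN; rupture φR_n = 0.75×0.6×400×10×248 = 446.4 kN; take 372.0 kN (yield).
Tension yield (gross): A_g = 55×10 = 550 mm². φR_n = 0.90 × 250 × 550 = 123.8 kN.
Governing: min(463.9, 372.0, 123.8) = 123.8 kN → gross-section yield.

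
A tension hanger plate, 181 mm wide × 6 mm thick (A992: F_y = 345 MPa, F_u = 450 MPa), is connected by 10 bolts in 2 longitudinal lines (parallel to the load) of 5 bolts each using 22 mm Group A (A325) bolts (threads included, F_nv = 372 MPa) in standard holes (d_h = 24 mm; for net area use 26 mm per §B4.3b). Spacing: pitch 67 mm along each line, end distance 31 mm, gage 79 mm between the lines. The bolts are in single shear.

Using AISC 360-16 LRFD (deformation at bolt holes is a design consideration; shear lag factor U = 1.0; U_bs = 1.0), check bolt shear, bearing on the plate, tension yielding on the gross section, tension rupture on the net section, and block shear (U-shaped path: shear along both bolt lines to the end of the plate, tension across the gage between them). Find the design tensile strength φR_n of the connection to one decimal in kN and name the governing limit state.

Bolt shear: A_b = π(22)²/4 = 380.13 mm². φR_n = 0.75 × 372 × 380.13 × 10 × 1 = 1060.6 kN.
Bearing (6 mm plate, F_u = 450 MPa): end bolts L_c = 31 − 24/2 = 19, R_n = min(1.2×19×6×450, 2.4×22×6×450) = 61.56 kN/bolt; interior L_c = 67 − 24 = 43, R_n = 139.32 kN/bolt. φR_n = 0.75 × (2×61.56 + 8×139.32) = 928.3 kN.
Tension yield (gross): A_g = 181×6 = 1086 mm². φR_n = 0.90 × 345 × 1086 = 337.2 kN.
Tension rupture (net): A_n = (181 − 2×26)×6 = 774 mm² (U = 1.0, A_e = A_n). φR_n = 0.75 × 450 × 774 = 261.2 kN.
Block shear: shear path 2×[31+4×67] = 2×299 mm, A_gv = 3588, A_nv = 2×(299 − 4.5×26)×6 = 2184 mm²; tension across gage: (79 − 1×26)×6 = 318 mm². R_n = min(0.6×450×2184, 0.6×345×3588) + 1.0×450×318 = min(589.68, 742.72) + 143.1 = 732.78 kN. φR_n = 0.75 × 732.78 = 549.6 kN.
Governing: min(1060.6, 928.3, 337.2, 261.2, 549.6) = 261.2 kN → net-section rupture.

261.2 kN (net-section rupture governs)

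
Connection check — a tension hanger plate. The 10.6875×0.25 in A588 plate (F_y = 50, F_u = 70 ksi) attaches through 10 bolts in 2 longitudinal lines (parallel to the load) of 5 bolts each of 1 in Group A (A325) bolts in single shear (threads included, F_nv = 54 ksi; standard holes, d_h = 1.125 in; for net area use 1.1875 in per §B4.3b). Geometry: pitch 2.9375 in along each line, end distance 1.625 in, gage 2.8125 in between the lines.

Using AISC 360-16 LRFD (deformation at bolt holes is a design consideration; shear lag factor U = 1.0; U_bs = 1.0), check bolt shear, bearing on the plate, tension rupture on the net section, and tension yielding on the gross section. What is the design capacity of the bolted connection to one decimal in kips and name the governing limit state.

109.1 kips (net-section rupture governs)

Bolt shear: A_b = π(1)²/4 = 0.7854 in². φR_n = 0.75 × 54 × 0.7854 × 10 × 1 = 318.1 kips.
Bearing (0.25 in plate, F_u = 70 ksi): end bolts L_c = 1.625 − 1.125/2 = 1.0625, R_n = min(1.2×1.0625×0.25×70, 2.4×1×0.25×70) = 22.313 kips/bolt; interior L_c = 2.9375 − 1.125 = 1.8125, R_n = 38.063 kips/bolt. φR_n = 0.75 × (2×22.313 + 8×38.063) = 261.8 kips.
Tension rupture (net): A_n = (10.6875 − 2×1.1875)×0.25 = 2.0781 in² (U = 1.0, A_e = A_n). φR_n = 0.75 × 70 × 2.0781 = 109.1 kips.
Tension yield (gross): A_g = 10.6875×0.25 = 2.6719 in². φR_n = 0.90 × 50 × 2.6719 = 120.2 kips.
Governing: min(318.1, 261.8, 109.1, 120.2) = 109.1 kips → net-section rupture.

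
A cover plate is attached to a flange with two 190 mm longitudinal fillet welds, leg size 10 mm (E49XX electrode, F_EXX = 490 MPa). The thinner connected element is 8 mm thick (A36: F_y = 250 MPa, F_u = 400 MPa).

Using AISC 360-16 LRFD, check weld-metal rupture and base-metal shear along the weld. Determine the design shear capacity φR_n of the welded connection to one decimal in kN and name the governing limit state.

456.0 kN (base-metal shear governs)

Weld metal: throat = 0.707×10 = 7.07 mm, L = 2×190 = 380 mm. φR_n = 0.75 × 0.6 × 490 × 7.07 × 380 = 592.4 kN.
Base metal shear (8 mm plate): yield φR_n = 1.0×0.6×250×8×380 = 456.0 kN; rupture φR_n = 0.75×0.6×400×8×380 = 547.2 kN; take 456.0 kN (yield).
Governing: min(592.4, 456.0) = 456.0 kN → base-metal shear.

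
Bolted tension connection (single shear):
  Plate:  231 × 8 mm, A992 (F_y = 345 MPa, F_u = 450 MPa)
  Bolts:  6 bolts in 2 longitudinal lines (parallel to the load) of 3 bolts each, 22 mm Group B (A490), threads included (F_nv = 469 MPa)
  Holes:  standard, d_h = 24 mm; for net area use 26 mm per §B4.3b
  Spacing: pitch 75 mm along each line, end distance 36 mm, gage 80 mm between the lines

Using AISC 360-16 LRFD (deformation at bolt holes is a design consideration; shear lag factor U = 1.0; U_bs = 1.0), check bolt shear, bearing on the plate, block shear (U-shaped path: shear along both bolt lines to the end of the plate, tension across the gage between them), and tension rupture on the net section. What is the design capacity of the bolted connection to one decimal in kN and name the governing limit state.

Bolt shear: A_b = π(22)²/4 = 380.13 mm². φR_n = 0.75 × 469 × 380.13 × 6 × 1 = 802.3 kN.
Bearing (8 mm plate, F_u = 450 MPa): end bolts L_c = 36 − 24/2 = 24, R_n = min(1.2×24×8×450, 2.4×22×8×450) = 103.68 kN/bolt; interior L_c = 75 − 24 = 51, R_n = 190.08 kN/bolt. φR_n = 0.75 × (2×103.68 + 4×190.08) = 725.8 kN.
Block shear: shear path 2×[36+2×75] = 2×186 mm, A_gv = 2976, A_nv = 2×(186 − 2.5×26)×8 = 1936 mm²; tension across gage: (80 − 1×26)×8 = 432 mm². R_n = min(0.6×450×1936, 0.6×345×2976) + 1.0×450×432 = min(522.72, 616.03) + 194.4 = 717.12 kN. φR_n = 0.75 × 717.12 = 537.8 kN.
Tension rupture (net): A_n = (231 − 2×26)×8 = 1432 mm² (U = 1.0, A_e = A_n). φR_n = 0.75 × 450 × 1432 = 483.3 kN.
Governing: min(802.3, 725.8, 537.8, 483.3) = 483.3 kN → net-section rupture.

483.3 kN (net-section rupture governs)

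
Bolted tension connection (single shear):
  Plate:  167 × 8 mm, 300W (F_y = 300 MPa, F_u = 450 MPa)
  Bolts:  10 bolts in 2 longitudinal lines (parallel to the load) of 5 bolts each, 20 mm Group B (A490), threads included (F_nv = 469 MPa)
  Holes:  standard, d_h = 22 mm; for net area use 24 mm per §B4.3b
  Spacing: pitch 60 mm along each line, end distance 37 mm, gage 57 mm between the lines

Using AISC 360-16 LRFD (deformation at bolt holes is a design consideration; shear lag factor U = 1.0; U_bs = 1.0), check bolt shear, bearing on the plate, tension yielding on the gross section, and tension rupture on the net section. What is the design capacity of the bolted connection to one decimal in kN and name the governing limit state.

321.3 kN (net-section rupture governs)

Bolt shear: A_b = π(20)²/4 = 314.16 mm². φR_n = 0.75 × 469 × 314.16 × 10 × 1 = 1105.1 kN.
Bearing (8 mm plate, F_u = 450 MPa): end bolts L_c = 37 − 22/2 = 26, R_n = min(1.2×26×8×450, 2.4×20×8×450) = 112.32 kN/bolt; interior L_c = 60 − 22 = 38, R_n = 164.16 kN/bolt. φR_n = 0.75 × (2×112.32 + 8×164.16) = 1153.4 kN.
Tension yield (gross): A_g = 167×8 = 1336 mm². φR_n = 0.90 × 300 × 1336 = 360.7 kN.
Tension rupture (net): A_n = (167 − 2×24)×8 = 952 mm² (U = 1.0, A_e = A_n). φR_n = 0.75 × 450 × 952 = 321.3 kN.
Governing: min(1105.1, 1153.4, 360.7, 321.3) = 321.3 kN → net-section rupture.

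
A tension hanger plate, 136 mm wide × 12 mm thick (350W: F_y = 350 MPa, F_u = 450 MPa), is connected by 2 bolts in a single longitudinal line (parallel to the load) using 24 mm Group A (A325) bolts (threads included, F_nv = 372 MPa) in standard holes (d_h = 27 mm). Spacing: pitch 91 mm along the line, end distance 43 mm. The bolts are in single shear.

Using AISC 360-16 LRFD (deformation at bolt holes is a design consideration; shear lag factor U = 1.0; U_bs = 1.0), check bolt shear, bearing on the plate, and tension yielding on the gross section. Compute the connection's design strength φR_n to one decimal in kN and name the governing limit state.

252.4 kN (bolt shear governs)

Bolt shear: A_b = π(24)²/4 = 452.39 mm². φR_n = 0.75 × 372 × 452.39 × 2 × 1 = 252.4 kN.
Bearing (12 mm plate, F_u = 450 MPa): end bolts L_c = 43 − 27/2 = 29.5, R_n = min(1.2×29.5×12×450, 2.4×24×12×450) = 191.16 kN/bolt; interior L_c = 91 − 27 = 64, R_n = 311.04 kN/bolt. φR_n = 0.75 × (1×191.16 + 1×311.04) = 376.7 kN.
Tension yield (gross): A_g = 136×12 = 1632 mm². φR_n = 0.90 × 350 × 1632 = 514.1 kN.
Governing: min(252.4, 376.7, 514.1) = 252.4 kN → bolt shear.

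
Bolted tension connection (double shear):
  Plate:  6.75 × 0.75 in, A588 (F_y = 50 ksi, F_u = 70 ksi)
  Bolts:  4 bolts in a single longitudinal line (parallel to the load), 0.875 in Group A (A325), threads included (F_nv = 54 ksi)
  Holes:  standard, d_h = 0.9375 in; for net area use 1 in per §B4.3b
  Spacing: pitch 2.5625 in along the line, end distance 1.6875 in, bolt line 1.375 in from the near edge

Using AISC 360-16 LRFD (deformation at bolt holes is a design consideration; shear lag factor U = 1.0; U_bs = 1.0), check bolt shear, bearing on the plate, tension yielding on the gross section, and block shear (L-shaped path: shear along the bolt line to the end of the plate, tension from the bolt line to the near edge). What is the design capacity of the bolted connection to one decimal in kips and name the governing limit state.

173.3 kips (block shear governs)

Bolt shear: A_b = π(0.875)²/4 = 0.60132 in². φR_n = 0.75 × 54 × 0.60132 × 4 × 2 = 194.8 kips.
Bearing (0.75 in plate, F_u = 70 ksi): end bolts L_c = 1.6875 − 0.9375/2 = 1.21875, R_n = min(1.2×1.21875×0.75×70, 2.4×0.875×0.75×70) = 76.781 kips/bolt; interior L_c = 2.5625 − 0.9375 = 1.625, R_n = 102.38 kips/bolt. φR_n = 0.75 × (1×76.781 + 3×102.38) = 287.9 kips.
Tension yield (gross): A_g = 6.75×0.75 = 5.0625 in². φR_n = 0.90 × 50 × 5.0625 = 227.8 kips.
Block shear: shear path 1×[1.6875+3×2.5625] = 1×9.375 in, A_gv = 7.0313, A_nv = 1×(9.375 − 3.5×1)×0.75 = 4.4063 in²; tension to near edge: (1.375 − 0.5×1)×0.75 = 0.65625 in². R_n = min(0.6×70×4.4063, 0.6×50×7.0313) + 1.0×70×0.65625 = min(185.06, 210.94) + 45.938 = 231 kips. φR_n = 0.75 × 231 = 173.3 kips.
Governing: min(194.8, 287.9, 227.8, 173.3) = 173.3 kips → block shear.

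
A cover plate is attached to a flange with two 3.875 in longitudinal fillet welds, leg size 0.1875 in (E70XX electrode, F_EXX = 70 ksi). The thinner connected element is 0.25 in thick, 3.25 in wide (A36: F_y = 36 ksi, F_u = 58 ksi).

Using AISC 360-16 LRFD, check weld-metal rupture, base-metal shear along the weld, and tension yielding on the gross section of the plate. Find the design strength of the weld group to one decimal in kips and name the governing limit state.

26.3 kips (gross-section yield governs)

Weld metal: throat = 0.707×0.1875 = 0.13256 in, L = 2×3.875 = 7.75 in. φR_n = 0.75 × 0.6 × 70 × 0.13256 × 7.75 = 32.4 kips.
Base metal shear (0.25 in plate): yield φR_n = 1.0×0.6×36×0.25×7.75 = 41.9 kips; rupture φR_n = 0.75×0.6×58×0.25×7.75 = 50.6 kips; take 41.9 kips (yield).
Tension yield (gross): A_g = 3.25×0.25 = 0.8125 in². φR_n = 0.90 × 36 × 0.8125 = 26.3 kips.
Governing: min(32.4, 41.9, 26.3) = 26.3 kips → gross-section yield.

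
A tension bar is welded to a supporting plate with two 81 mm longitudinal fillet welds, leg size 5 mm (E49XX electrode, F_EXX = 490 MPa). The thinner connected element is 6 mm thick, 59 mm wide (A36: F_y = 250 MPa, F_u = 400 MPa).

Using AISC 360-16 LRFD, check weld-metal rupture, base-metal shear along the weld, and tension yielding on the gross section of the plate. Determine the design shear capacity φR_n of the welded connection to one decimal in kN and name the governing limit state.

Weld metal: throat = 0.707×5 = 3.535 mm, L = 2×81 = 162 mm. φR_n = 0.75 × 0.6 × 490 × 3.535 × 162 = 126.3 kN.
Base metal shear (6 mm plate): yield φR_n = 1.0×0.6×250×6×162 = 145.8 kN; rupture φR_n = 0.75×0.6×400×6×162 = 175.0 kN; take 145.8 kN (yield).
Tension yield (gross): A_g = 59×6 = 354 mm². φR_n = 0.90 × 250 × 354 = 79.7 kN.
Governing: min(126.3, 145.8, 79.7) = 79.7 kN → gross-section yield.

79.7 kN (gross-section yield governs)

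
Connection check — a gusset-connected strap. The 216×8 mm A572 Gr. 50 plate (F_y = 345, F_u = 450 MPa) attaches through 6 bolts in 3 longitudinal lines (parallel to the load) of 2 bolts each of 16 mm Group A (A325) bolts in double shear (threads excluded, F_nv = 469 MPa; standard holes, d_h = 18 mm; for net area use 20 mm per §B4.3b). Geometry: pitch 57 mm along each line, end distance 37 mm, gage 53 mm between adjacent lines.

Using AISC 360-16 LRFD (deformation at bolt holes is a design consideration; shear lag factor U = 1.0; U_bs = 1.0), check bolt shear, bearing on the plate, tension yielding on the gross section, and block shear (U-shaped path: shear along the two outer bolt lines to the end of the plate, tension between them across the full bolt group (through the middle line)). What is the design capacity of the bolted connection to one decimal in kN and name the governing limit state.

385.6 kN (block shear governs)

Bolt shear: A_b = π(16)²/4 = 201.06 mm². φR_n = 0.75 × 469 × 201.06 × 6 × 2 = 848.7 kN.
Bearing (8 mm plate, F_u = 450 MPa): end bolts L_c = 37 − 18/2 = 28, R_n = min(1.2×28×8×450, 2.4×16×8×450) = 120.96 kN/bolt; interior L_c = 57 − 18 = 39, R_n = 138.24 kN/bolt. φR_n = 0.75 × (3×120.96 + 3×138.24) = 583.2 kN.
Tension yield (gross): A_g = 216×8 = 1728 mm². φR_n = 0.90 × 345 × 1728 = 536.5 kN.
Block shear: shear path 2×[37+1×57] = 2×94 mm, A_gv = 1504, A_nv = 2×(94 − 1.5×20)×8 = 1024 mm²; tension across gage: (106 − 2×20)×8 = 528 mm². R_n = min(0.6×450×1024, 0.6×345×1504) + 1.0×450×528 = min(276.48, 311.33) + 237.6 = 514.08 kN. φR_n = 0.75 × 514.08 = 385.6 kN.
Governing: min(848.7, 583.2, 536.5, 385.6) = 385.6 kN → block shear.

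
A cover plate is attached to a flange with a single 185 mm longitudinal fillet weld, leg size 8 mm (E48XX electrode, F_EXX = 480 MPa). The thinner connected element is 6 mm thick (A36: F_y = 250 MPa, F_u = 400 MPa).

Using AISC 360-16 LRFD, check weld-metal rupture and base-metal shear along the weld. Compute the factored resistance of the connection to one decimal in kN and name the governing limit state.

Weld metal: throat = 0.707×8 = 5.656 mm, L = 185 mm. φR_n = 0.75 × 0.6 × 480 × 5.656 × 185 = 226.0 kN.
Base metal shear (6 mm plate): yield φR_n = 1.0×0.6×250×6×185 = 166.5 kN; rupture φR_n = 0.75×0.6×400×6×185 = 199.8 kN; take 166.5 kN (yield).
Governing: min(226.0, 166.5) = 166.5 kN → base-metal shear.

166.5 kN (base-metal shear governs)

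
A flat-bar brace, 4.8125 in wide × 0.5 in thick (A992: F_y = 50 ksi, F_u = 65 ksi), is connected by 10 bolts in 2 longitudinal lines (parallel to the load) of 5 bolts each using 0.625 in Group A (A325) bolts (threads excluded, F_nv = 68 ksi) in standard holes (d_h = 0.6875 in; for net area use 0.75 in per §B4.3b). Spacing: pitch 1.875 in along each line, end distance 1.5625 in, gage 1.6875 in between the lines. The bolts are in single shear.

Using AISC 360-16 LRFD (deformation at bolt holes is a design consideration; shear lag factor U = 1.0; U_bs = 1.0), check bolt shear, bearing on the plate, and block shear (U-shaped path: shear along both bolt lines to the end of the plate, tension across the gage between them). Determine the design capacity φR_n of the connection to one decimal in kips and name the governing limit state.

156.5 kips (bolt shear governs)

Bolt shear: A_b = π(0.625)²/4 = 0.3068 in². φR_n = 0.75 × 68 × 0.3068 × 10 × 1 = 156.5 kips.
Bearing (0.5 in plate, F_u = 65 ksi): end bolts L_c = 1.5625 − 0.6875/2 = 1.21875, R_n = min(1.2×1.21875×0.5×65, 2.4×0.625×0.5×65) = 47.531 kips/bolt; interior L_c = 1.875 − 0.6875 = 1.1875, R_n = 46.313 kips/bolt. φR_n = 0.75 × (2×47.531 + 8×46.313) = 349.2 kips.
Block shear: shear path 2×[1.5625+4×1.875] = 2×9.0625 in, A_gv = 9.0625, A_nv = 2×(9.0625 − 4.5×0.75)×0.5 = 5.6875 in²; tension across gage: (1.6875 − 1×0.75)×0.5 = 0.46875 in². R_n = min(0.6×65×5.6875, 0.6×50×9.0625) + 1.0×65×0.46875 = min(221.81, 271.88) + 30.469 = 252.28 kips. φR_n = 0.75 × 252.28 = 189.2 kips.
Governing: min(156.5, 349.2, 189.2) = 156.5 kips → bolt shear.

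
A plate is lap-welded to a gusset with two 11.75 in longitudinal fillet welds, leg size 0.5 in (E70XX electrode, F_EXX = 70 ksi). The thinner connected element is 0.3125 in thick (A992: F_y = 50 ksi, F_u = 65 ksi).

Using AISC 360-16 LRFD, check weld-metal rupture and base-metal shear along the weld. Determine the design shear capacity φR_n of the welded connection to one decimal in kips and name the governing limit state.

214.8 kips (base-metal shear governs)

Weld metal: throat = 0.707×0.5 = 0.3535 in, L = 2×11.75 = 23.5 in. φR_n = 0.75 × 0.6 × 70 × 0.3535 × 23.5 = 261.7 kips.
Base metal shear (0.3125 in plate): yield φR_n = 1.0×0.6×50×0.3125×23.5 = 220.3 kips; rupture φR_n = 0.75×0.6×65×0.3125×23.5 = 214.8 kips; take 214.8 kips (rupture).
Governing: min(261.7, 214.8) = 214.8 kips → base-metal shear.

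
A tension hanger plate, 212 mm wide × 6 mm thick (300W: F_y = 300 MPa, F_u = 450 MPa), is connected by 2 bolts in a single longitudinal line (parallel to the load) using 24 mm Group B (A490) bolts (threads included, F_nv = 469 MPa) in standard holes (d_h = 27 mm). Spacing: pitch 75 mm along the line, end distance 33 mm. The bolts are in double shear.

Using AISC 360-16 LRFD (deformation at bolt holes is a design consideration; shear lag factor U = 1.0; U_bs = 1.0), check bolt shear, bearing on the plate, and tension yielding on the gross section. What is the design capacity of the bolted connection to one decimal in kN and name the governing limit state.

164.0 kN (bearing governs)

Bolt shear: A_b = π(24)²/4 = 452.39 mm². φR_n = 0.75 × 469 × 452.39 × 2 × 2 = 636.5 kN.
Bearing (6 mm plate, F_u = 450 MPa): end bolts L_c = 33 − 27/2 = 19.5, R_n = min(1.2×19.5×6×450, 2.4×24×6×450) = 63.18 kN/bolt; interior L_c = 75 − 27 = 48, R_n = 155.52 kN/bolt. φR_n = 0.75 × (1×63.18 + 1×155.52) = 164.0 kN.
Tension yield (gross): A_g = 212×6 = 1272 mm². φR_n = 0.90 × 300 × 1272 = 343.4 kN.
Governing: min(636.5, 164.0, 343.4) = 164.0 kN → bearing.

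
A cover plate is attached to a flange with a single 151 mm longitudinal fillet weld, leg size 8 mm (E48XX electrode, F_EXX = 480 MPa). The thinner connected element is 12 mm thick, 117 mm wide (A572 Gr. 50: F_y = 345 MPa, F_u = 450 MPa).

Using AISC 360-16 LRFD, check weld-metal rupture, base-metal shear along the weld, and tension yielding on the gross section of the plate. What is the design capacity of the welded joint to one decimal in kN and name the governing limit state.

Weld metal: throat = 0.707×8 = 5.656 mm, L = 151 mm. φR_n = 0.75 × 0.6 × 480 × 5.656 × 151 = 184.5 kN.
Base metal shear (12 mm plate): yield φR_n = 1.0×0.6×345×12×151 = 375.1 kN; rupture φR_n = 0.75×0.6×450×12×151 = 366.9 kN; take 366.9 kN (rupture).
Tension yield (gross): A_g = 117×12 = 1404 mm². φR_n = 0.90 × 345 × 1404 = 435.9 kN.
Governing: min(184.5, 366.9, 435.9) = 184.5 kN → weld metal.

184.5 kN (weld metal governs)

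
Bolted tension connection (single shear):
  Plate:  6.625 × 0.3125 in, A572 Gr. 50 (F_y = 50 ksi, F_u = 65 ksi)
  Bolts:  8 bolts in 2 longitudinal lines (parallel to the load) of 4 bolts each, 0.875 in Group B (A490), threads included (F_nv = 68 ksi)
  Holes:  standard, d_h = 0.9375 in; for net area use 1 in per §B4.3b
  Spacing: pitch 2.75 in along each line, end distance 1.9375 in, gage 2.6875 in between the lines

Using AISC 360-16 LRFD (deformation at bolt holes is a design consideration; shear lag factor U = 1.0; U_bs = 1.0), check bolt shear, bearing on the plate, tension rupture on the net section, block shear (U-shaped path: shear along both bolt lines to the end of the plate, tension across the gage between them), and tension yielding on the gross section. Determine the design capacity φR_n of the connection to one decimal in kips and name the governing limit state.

70.5 kips (net-section rupture governs)

Bolt shear: A_b = π(0.875)²/4 = 0.60132 in². φR_n = 0.75 × 68 × 0.60132 × 8 × 1 = 245.3 kips.
Bearing (0.3125 in plate, F_u = 65 ksi): end bolts L_c = 1.9375 − 0.9375/2 = 1.46875, R_n = min(1.2×1.46875×0.3125×65, 2.4×0.875×0.3125×65) = 35.801 kips/bolt; interior L_c = 2.75 − 0.9375 = 1.8125, R_n = 42.656 kips/bolt. φR_n = 0.75 × (2×35.801 + 6×42.656) = 245.7 kips.
Tension rupture (net): A_n = (6.625 − 2×1)×0.3125 = 1.4453 in² (U = 1.0, A_e = A_n). φR_n = 0.75 × 65 × 1.4453 = 70.5 kips.
Block shear: shear path 2×[1.9375+3×2.75] = 2×10.1875 in, A_gv = 6.3672, A_nv = 2×(10.1875 − 3.5×1)×0.3125 = 4.1797 in²; tension across gage: (2.6875 − 1×1)×0.3125 = 0.52734 in². R_n = min(0.6×65×4.1797, 0.6×50×6.3672) + 1.0×65×0.52734 = min(163.01, 191.02) + 34.277 = 197.29 kips. φR_n = 0.75 × 197.29 = 148.0 kips.
Tension yield (gross): A_g = 6.625×0.3125 = 2.0703 in². φR_n = 0.90 × 50 × 2.0703 = 93.2 kips.
Governing: min(245.3, 245.7, 70.5, 148.0, 93.2) = 70.5 kips → net-section rupture.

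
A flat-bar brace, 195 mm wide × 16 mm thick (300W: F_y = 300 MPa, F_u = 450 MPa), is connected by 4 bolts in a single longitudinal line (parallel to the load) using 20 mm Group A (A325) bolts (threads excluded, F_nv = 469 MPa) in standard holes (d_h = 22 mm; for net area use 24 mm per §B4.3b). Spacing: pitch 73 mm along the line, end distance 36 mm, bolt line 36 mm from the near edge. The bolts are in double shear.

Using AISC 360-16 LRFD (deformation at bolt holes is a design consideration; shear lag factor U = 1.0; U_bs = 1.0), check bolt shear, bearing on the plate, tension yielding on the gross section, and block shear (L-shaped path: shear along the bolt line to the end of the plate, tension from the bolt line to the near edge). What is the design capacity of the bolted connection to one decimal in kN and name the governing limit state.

680.4 kN (block shear governs)

Bolt shear: A_b = π(20)²/4 = 314.16 mm². φR_n = 0.75 × 469 × 314.16 × 4 × 2 = 884.0 kN.
Bearing (16 mm plate, F_u = 450 MPa): end bolts L_c = 36 − 22/2 = 25, R_n = min(1.2×25×16×450, 2.4×20×16×450) = 216 kN/bolt; interior L_c = 73 − 22 = 51, R_n = 345.6 kN/bolt. φR_n = 0.75 × (1×216 + 3×345.6) = 939.6 kN.
Tension yield (gross): A_g = 195×16 = 3120 mm². φR_n = 0.90 × 300 × 3120 = 842.4 kN.
Block shear: shear path 1×[36+3×73] = 1×255 mm, A_gv = 4080, A_nv = 1×(255 − 3.5×24)×16 = 2736 mm²; tension to near edge: (36 − 0.5×24)×16 = 384 mm². R_n = min(0.6×450×2736, 0.6×300×4080) + 1.0×450×384 = min(738.72, 734.4) + 172.8 = 907.2 kN. φR_n = 0.75 × 907.2 = 680.4 kN.
Governing: min(884.0, 939.6, 842.4, 680.4) = 680.4 kN → block shear.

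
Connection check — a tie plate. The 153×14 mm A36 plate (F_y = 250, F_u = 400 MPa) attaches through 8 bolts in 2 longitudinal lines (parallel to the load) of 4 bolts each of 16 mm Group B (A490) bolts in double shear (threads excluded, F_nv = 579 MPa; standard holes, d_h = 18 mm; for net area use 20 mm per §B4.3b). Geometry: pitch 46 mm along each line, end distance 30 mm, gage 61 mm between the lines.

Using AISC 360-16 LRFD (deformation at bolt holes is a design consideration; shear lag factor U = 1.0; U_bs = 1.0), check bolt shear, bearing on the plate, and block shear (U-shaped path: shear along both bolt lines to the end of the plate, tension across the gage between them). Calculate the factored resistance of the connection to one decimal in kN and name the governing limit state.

666.1 kN (block shear governs)

Bolt shear: A_b = π(16)²/4 = 201.06 mm². φR_n = 0.75 × 579 × 201.06 × 8 × 2 = 1397.0 kN.
Bearing (14 mm plate, F_u = 400 MPa): end bolts L_c = 30 − 18/2 = 21, R_n = min(1.2×21×14×400, 2.4×16×14×400) = 141.12 kN/bolt; interior L_c = 46 − 18 = 28, R_n = 188.16 kN/bolt. φR_n = 0.75 × (2×141.12 + 6×188.16) = 1058.4 kN.
Block shear: shear path 2×[30+3×46] = 2×168 mm, A_gv = 4704, A_nv = 2×(168 − 3.5×20)×14 = 2744 mm²; tension across gage: (61 − 1×20)×14 = 574 mm². R_n = min(0.6×400×2744, 0.6×250×4704) + 1.0×400×574 = min(658.56, 705.6) + 229.6 = 888.16 kN. φR_n = 0.75 × 888.16 = 666.1 kN.
Governing: min(1397.0, 1058.4, 666.1) = 666.1 kN → block shear.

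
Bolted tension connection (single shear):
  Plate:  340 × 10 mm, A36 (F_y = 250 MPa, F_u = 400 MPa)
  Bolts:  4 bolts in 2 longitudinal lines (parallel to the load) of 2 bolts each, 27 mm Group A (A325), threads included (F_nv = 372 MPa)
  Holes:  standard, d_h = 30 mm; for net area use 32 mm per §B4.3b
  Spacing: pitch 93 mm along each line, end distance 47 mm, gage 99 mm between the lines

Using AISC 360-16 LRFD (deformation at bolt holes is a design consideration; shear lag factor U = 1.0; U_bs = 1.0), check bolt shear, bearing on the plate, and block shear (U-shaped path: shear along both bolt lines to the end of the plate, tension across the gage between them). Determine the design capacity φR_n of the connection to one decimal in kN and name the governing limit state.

Bolt shear: A_b = π(27)²/4 = 572.56 mm². φR_n = 0.75 × 372 × 572.56 × 4 × 1 = 639.0 kN.
Bearing (10 mm plate, F_u = 400 MPa): end bolts L_c = 47 − 30/2 = 32, R_n = min(1.2×32×10×400, 2.4×27×10×400) = 153.6 kN/bolt; interior L_c = 93 − 30 = 63, R_n = 259.2 kN/bolt. φR_n = 0.75 × (2×153.6 + 2×259.2) = 619.2 kN.
Block shear: shear path 2×[47+1×93] = 2×140 mm, A_gv = 2800, A_nv = 2×(140 − 1.5×32)×10 = 1840 mm²; tension across gage: (99 − 1×32)×10 = 670 mm². R_n = min(0.6×400×1840, 0.6×250×2800) + 1.0×400×670 = min(441.6, 420) + 268 = 688 kN. φR_n = 0.75 × 688 = 516.0 kN.
Governing: min(639.0, 619.2, 516.0) = 516.0 kN → block shear.

516.0 kN (block shear governs)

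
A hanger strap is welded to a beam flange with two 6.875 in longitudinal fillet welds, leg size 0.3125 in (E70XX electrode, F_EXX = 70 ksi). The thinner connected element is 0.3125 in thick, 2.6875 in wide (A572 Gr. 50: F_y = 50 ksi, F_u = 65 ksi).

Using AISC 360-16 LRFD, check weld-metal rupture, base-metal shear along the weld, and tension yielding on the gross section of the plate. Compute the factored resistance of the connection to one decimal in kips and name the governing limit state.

Weld metal: throat = 0.707×0.3125 = 0.22094 in, L = 2×6.875 = 13.75 in. φR_n = 0.75 × 0.6 × 70 × 0.22094 × 13.75 = 95.7 kips.
Base metal shear (0.3125 in plate): yield φR_n = 1.0×0.6×50×0.3125×13.75 = 128.9 kips; rupture φR_n = 0.75×0.6×65×0.3125×13.75 = 125.7 kips; take 125.7 kips (rupture).
Tension yield (gross): A_g = 2.6875×0.3125 = 0.83984 in². φR_n = 0.90 × 50 × 0.83984 = 37.8 kips.
Governing: min(95.7, 125.7, 37.8) = 37.8 kips → gross-section yield.

37.8 kips (gross-section yield governs)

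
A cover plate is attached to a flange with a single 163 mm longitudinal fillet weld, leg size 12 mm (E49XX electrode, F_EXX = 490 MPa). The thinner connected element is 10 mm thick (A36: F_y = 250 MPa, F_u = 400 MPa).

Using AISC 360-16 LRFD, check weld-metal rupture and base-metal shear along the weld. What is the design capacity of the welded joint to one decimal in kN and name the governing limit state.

Weld metal: throat = 0.707×12 = 8.484 mm, L = 163 mm. φR_n = 0.75 × 0.6 × 490 × 8.484 × 163 = 304.9 kN.
Base metal shear (10 mm plate): yield φR_n = 1.0×0.6×250×10×163 = 244.5 kN; rupture φR_n = 0.75×0.6×400×10×163 = 293.4 kN; take 244.5 kN (yield).
Governing: min(304.9, 244.5) = 244.5 kN → base-metal shear.

244.5 kN (base-metal shear governs)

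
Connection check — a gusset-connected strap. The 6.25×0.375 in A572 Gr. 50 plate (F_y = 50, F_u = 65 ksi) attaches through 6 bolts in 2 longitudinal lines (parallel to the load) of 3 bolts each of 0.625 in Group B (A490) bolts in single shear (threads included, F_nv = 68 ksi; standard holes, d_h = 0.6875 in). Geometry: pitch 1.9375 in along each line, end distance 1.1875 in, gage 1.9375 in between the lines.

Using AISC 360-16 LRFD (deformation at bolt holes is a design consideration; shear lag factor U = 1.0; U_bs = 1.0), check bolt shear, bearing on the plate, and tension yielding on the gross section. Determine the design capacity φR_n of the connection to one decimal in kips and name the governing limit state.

Bolt shear: A_b = π(0.625)²/4 = 0.3068 in². φR_n = 0.75 × 68 × 0.3068 × 6 × 1 = 93.9 kips.
Bearing (0.375 in plate, F_u = 65 ksi): end bolts L_c = 1.1875 − 0.6875/2 = 0.84375, R_n = min(1.2×0.84375×0.375×65, 2.4×0.625×0.375×65) = 24.68 kips/bolt; interior L_c = 1.9375 − 0.6875 = 1.25, R_n = 36.563 kips/bolt. φR_n = 0.75 × (2×24.68 + 4×36.563) = 146.7 kips.
Tension yield (gross): A_g = 6.25×0.375 = 2.3438 in². φR_n = 0.90 × 50 × 2.3438 = 105.5 kips.
Governing: min(93.9, 146.7, 105.5) = 93.9 kips → bolt shear.

93.9 kips (bolt shear governs)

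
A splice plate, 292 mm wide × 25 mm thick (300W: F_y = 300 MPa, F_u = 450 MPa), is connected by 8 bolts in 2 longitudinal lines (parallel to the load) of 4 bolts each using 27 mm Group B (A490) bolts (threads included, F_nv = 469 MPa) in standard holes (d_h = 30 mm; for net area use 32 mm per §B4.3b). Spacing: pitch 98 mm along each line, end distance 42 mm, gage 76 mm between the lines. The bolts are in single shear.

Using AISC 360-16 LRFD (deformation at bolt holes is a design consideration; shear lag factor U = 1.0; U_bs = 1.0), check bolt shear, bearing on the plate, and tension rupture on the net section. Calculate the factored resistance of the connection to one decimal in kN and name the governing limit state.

Bolt shear: A_b = π(27)²/4 = 572.56 mm². φR_n = 0.75 × 469 × 572.56 × 8 × 1 = 1611.2 kN.
Bearing (25 mm plate, F_u = 450 MPa): end bolts L_c = 42 − 30/2 = 27, R_n = min(1.2×27×25×450, 2.4×27×25×450) = 364.5 kN/bolt; interior L_c = 98 − 30 = 68, R_n = 729 kN/bolt. φR_n = 0.75 × (2×364.5 + 6×729) = 3827.3 kN.
Tension rupture (net): A_n = (292 − 2×32)×25 = 5700 mm² (U = 1.0, A_e = A_n). φR_n = 0.75 × 450 × 5700 = 1923.8 kN.
Governing: min(1611.2, 3827.3, 1923.8) = 1611.2 kN → bolt shear.

1611.2 kN (bolt shear governs)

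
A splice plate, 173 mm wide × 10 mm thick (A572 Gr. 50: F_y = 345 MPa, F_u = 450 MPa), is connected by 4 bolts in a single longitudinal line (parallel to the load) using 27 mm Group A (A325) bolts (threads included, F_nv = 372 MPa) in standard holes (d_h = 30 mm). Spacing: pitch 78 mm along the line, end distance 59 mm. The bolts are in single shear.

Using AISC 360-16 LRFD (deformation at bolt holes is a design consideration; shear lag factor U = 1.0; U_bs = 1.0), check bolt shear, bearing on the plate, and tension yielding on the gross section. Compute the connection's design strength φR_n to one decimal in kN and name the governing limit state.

Bolt shear: A_b = π(27)²/4 = 572.56 mm². φR_n = 0.75 × 372 × 572.56 × 4 × 1 = 639.0 kN.
Bearing (10 mm plate, F_u = 450 MPa): end bolts L_c = 59 − 30/2 = 44, R_n = min(1.2×44×10×450, 2.4×27×10×450) = 237.6 kN/bolt; interior L_c = 78 − 30 = 48, R_n = 259.2 kN/bolt. φR_n = 0.75 × (1×237.6 + 3×259.2) = 761.4 kN.
Tension yield (gross): A_g = 173×10 = 1730 mm². φR_n = 0.90 × 345 × 1730 = 537.2 kN.
Governing: min(639.0, 761.4, 537.2) = 537.2 kN → gross-section yield.

537.2 kN (gross-section yield governs)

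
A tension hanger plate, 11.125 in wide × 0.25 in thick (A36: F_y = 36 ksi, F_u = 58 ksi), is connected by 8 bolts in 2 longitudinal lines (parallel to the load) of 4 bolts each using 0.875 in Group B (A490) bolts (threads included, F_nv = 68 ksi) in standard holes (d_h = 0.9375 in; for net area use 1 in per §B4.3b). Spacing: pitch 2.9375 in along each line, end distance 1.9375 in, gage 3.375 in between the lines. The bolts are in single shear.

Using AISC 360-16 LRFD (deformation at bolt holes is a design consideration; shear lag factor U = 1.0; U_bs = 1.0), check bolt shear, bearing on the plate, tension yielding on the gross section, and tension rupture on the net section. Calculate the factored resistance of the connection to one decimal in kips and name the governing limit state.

Bolt shear: A_b = π(0.875)²/4 = 0.60132 in². φR_n = 0.75 × 68 × 0.60132 × 8 × 1 = 245.3 kips.
Bearing (0.25 in plate, F_u = 58 ksi): end bolts L_c = 1.9375 − 0.9375/2 = 1.46875, R_n = min(1.2×1.46875×0.25×58, 2.4×0.875×0.25×58) = 25.556 kips/bolt; interior L_c = 2.9375 − 0.9375 = 2, R_n = 30.45 kips/bolt. φR_n = 0.75 × (2×25.556 + 6×30.45) = 175.4 kips.
Tension yield (gross): A_g = 11.125×0.25 = 2.7813 in². φR_n = 0.90 × 36 × 2.7813 = 90.1 kips.
Tension rupture (net): A_n = (11.125 − 2×1)×0.25 = 2.2813 in² (U = 1.0, A_e = A_n). φR_n = 0.75 × 58 × 2.2813 = 99.2 kips.
Governing: min(245.3, 175.4, 90.1, 99.2) = 90.1 kips → gross-section yield.

90.1 kips (gross-section yield governs)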